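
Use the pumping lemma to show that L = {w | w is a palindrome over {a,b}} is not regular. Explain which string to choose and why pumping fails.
Language: L = {w | w is a palindrome over {a,b}} (strings that read the same forwards and backwards)
Step 1: Assume for contradiction that L is regular, with pumping length p.
Step 2: Choose s = a^p b a^p. Then s ∈ L (it reads the same forwards and backwards) and |s| ≥ p.
Step 3: Consider any decomposition s = xyz with |xy| ≤ p and |y| > 0. Since |xy| ≤ p and the first p symbols of s are all a's, y = a^k for some k with 1 ≤ k ≤ p.
Step 4: Pumping up (i = 2): xy²z = a^(p+k) b a^p. Its reverse is a^p b a^(p+k) ≠ a^(p+k) b a^p (the single b is no longer in the middle), so xy²z is not a palindrome and xy²z ∉ L.
This contradicts the pumping lemma, so L is not regular.

Final answer: Choose s = a^p b a^p. Since |xy| ≤ p, y = a^k with k ≥ 1. Then xy²z = a^(p+k) b a^p is not a palindrome, so ∉ L.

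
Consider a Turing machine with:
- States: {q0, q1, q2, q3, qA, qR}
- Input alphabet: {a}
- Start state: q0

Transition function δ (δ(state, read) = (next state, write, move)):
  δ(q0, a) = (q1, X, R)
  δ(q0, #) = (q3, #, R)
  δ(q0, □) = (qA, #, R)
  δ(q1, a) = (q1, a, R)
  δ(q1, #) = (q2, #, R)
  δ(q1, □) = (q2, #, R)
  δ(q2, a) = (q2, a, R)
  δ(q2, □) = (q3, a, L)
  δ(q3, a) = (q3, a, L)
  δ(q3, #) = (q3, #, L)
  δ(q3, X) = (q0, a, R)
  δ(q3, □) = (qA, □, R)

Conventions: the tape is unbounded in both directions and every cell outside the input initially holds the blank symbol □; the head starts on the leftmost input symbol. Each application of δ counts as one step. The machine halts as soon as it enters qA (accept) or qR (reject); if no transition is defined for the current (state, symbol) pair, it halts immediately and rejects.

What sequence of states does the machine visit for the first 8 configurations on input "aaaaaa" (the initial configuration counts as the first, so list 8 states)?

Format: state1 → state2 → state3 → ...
Step 0: [q0]aaaaaa (head at position 0)
Step 1: δ(q0, a) = (q1, X, R)  ⊢  X[q1]aaaaa (head at position 1)
Step 2: δ(q1, a) = (q1, a, R)  ⊢  Xa[q1]aaaa (head at position 2)
Step 3: δ(q1, a) = (q1, a, R)  ⊢  Xaa[q1]aaa (head at position 3)
Step 4: δ(q1, a) = (q1, a, R)  ⊢  Xaaa[q1]aa (head at position 4)
Step 5: δ(q1, a) = (q1, a, R)  ⊢  Xaaaa[q1]a (head at position 5)
Step 6: δ(q1, a) = (q1, a, R)  ⊢  Xaaaaa[q1]□ (head at position 6)
Step 7: δ(q1, □) = (q2, #, R)  ⊢  Xaaaaa#[q2]□ (head at position 7)
Reading off the states of these 8 configurations: q0 → q1 → q1 → q1 → q1 → q1 → q1 → q2

Final answer: q0 → q1 → q1 → q1 → q1 → q1 → q1 → q2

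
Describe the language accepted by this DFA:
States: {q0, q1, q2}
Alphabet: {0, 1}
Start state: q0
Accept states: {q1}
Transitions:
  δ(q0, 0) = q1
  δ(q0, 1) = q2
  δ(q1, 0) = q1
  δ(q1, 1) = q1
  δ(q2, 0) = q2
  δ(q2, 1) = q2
Analyzing the DFA structure:
Start state: q0
Accept states: {q1}
Interpreting what each state remembers (checking against the transitions):
  q0: nothing has been read yet
  q1: the first symbol was 0
  q2: the first symbol was 1 (trap state)
  δ(q0, 0): in q0 (nothing has been read yet), after reading 0 we have: the first symbol was 0 → q1
  δ(q0, 1): in q0 (nothing has been read yet), after reading 1 we have: the first symbol was 1 (trap state) → q2
  δ(q1, 0): in q1 (the first symbol was 0), after reading 0 we have: the first symbol was 0 → q1
  δ(q1, 1): in q1 (the first symbol was 0), after reading 1 we have: the first symbol was 0 → q1
  δ(q2, 0): in q2 (the first symbol was 1 (trap state)), after reading 0 we have: the first symbol was 1 (trap state) → q2
  δ(q2, 1): in q2 (the first symbol was 1 (trap state)), after reading 1 we have: the first symbol was 1 (trap state) → q2
A string is accepted iff it ends in {q1}, i.e. the first symbol was 0.
Language: All binary strings starting with 0

Final answer: All binary strings starting with 0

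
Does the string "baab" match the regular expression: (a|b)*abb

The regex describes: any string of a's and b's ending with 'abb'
No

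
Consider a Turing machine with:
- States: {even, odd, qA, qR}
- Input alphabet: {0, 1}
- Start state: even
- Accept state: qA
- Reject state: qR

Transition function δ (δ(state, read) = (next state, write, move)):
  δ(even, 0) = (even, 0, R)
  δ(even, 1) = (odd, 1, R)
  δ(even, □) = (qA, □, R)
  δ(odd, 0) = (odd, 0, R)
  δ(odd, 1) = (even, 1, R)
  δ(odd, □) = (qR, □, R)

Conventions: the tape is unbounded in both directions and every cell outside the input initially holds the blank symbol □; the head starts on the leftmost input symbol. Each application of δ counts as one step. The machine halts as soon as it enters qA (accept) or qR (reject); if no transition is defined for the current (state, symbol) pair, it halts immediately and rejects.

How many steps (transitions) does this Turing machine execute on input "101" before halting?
Step 0: [even]101 (head at position 0)
Step 1: δ(even, 1) = (odd, 1, R)  ⊢  1[odd]01 (head at position 1)
Step 2: δ(odd, 0) = (odd, 0, R)  ⊢  10[odd]1 (head at position 2)
Step 3: δ(odd, 1) = (even, 1, R)  ⊢  101[even]□ (head at position 3)
Step 4: δ(even, □) = (qA, □, R)  ⊢  101□[qA]□ (head at position 4)
The machine is in qA, so it halts and accepts.
Number of transitions executed: 4.

Final answer: 4 steps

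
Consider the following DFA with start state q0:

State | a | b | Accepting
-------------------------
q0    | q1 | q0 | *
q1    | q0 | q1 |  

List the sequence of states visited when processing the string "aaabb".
q0 → q1 → q0 → q1 → q1 → q1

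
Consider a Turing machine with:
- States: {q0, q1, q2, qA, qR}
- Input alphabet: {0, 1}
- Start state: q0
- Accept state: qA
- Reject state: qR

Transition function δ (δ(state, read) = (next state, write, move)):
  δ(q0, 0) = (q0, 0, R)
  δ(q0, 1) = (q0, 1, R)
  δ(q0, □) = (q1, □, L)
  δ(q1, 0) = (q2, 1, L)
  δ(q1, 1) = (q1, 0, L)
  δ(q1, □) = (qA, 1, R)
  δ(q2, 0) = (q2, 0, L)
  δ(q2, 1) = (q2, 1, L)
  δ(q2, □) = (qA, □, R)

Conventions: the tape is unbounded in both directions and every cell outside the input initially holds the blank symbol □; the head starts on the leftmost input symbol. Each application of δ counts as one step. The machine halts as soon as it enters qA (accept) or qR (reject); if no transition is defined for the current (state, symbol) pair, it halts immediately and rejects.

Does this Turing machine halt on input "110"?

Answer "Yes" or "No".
Step 0: [q0]110 (head at position 0)
Step 1: δ(q0, 1) = (q0, 1, R)  ⊢  1[q0]10 (head at position 1)
Step 2: δ(q0, 1) = (q0, 1, R)  ⊢  11[q0]0 (head at position 2)
Step 3: δ(q0, 0) = (q0, 0, R)  ⊢  110[q0]□ (head at position 3)
Step 4: δ(q0, □) = (q1, □, L)  ⊢  11[q1]0□ (head at position 2)
Step 5: δ(q1, 0) = (q2, 1, L)  ⊢  1[q2]11□ (head at position 1)
Step 6: δ(q2, 1) = (q2, 1, L)  ⊢  [q2]111□ (head at position 0)
Step 7: δ(q2, 1) = (q2, 1, L)  ⊢  [q2]□111□ (head at position -1)
Step 8: δ(q2, □) = (qA, □, R)  ⊢  □[qA]111□ (head at position 0)
The machine is in qA, so it halts and accepts.
It halts after 8 steps.

Final answer: Yes - halts after 8 steps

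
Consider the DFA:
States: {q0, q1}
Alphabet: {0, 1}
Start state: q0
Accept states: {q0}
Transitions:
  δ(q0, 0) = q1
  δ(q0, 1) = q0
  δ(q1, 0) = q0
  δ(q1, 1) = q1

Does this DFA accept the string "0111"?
Processing string "0111":
  q0 --0--> q1
  q1 --1--> q1
  q1 --1--> q1
  q1 --1--> q1
Final state: q1
Accept states: {q0}
q1 is not an accept state, so the string is rejected.

Final answer: No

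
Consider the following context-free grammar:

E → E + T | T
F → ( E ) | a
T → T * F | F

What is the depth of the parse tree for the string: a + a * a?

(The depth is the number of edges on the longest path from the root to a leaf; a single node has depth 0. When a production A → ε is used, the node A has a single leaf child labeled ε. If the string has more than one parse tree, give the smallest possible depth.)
The grammar is unambiguous; the parse tree of a + a * a is:
E → E + T at the root (depth 0).
  Left E (depth 1) → T (2) → F (3) → a (4).
  Right T (depth 1) → T * F; that T (2) → F (3) → a (4); F (2) → a (3).
The longest root-to-leaf paths have 4 edges.
Depth = 4.

Final answer: 4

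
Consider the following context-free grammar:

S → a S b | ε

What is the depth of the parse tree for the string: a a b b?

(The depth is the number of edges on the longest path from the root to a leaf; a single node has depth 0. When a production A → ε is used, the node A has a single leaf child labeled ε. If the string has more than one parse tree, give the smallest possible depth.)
The only parse tree applies S → a S b 2 times (once per matching a…b pair) and then S → ε.
The S nodes sit at depths 0, 1, …, 2; the innermost S (depth 2) has the single child ε at depth 3.
The terminal leaves a, b are at depths 1..2, so the longest root-to-leaf path is S → S → … → S → ε with 3 edges.
Depth = 3.

Final answer: 3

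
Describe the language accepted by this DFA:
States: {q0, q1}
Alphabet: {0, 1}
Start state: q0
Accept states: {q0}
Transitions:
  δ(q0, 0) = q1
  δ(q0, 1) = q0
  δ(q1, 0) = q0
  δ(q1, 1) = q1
Analyzing the DFA structure:
Start state: q0
Accept states: {q0}
Interpreting what each state remembers (checking against the transitions):
  q0: an even number of 0s has been read so far
  q1: an odd number of 0s has been read so far
  δ(q0, 0): in q0 (an even number of 0s has been read so far), after reading 0 we have: an odd number of 0s has been read so far → q1
  δ(q0, 1): in q0 (an even number of 0s has been read so far), after reading 1 we have: an even number of 0s has been read so far → q0
  δ(q1, 0): in q1 (an odd number of 0s has been read so far), after reading 0 we have: an even number of 0s has been read so far → q0
  δ(q1, 1): in q1 (an odd number of 0s has been read so far), after reading 1 we have: an odd number of 0s has been read so far → q1
A string is accepted iff it ends in {q0}, i.e. an even number of 0s has been read so far.
Language: All binary strings with an even number of 0s

Final answer: All binary strings with an even number of 0s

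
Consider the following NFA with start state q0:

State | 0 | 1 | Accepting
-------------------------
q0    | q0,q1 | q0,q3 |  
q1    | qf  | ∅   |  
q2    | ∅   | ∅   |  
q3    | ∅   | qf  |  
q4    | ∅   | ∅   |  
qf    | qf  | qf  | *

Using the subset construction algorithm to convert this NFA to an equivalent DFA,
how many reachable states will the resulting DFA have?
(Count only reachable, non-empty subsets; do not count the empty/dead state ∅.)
Start subset: {q0}
{q0}: on 0 → {q0, q1}, on 1 → {q0, q3}
{q0, q1}: on 0 → {q0, q1, qf}, on 1 → {q0, q3}
{q0, q3}: on 0 → {q0, q1}, on 1 → {q0, q3, qf}
{q0, q1, qf}: on 0 → {q0, q1, qf}, on 1 → {q0, q3, qf}
{q0, q3, qf}: on 0 → {q0, q1, qf}, on 1 → {q0, q3, qf}
Reachable non-empty subsets: {q0}, {q0, q1}, {q0, q3}, {q0, q1, qf}, {q0, q3, qf} — 5 in total.

Final answer: 5 states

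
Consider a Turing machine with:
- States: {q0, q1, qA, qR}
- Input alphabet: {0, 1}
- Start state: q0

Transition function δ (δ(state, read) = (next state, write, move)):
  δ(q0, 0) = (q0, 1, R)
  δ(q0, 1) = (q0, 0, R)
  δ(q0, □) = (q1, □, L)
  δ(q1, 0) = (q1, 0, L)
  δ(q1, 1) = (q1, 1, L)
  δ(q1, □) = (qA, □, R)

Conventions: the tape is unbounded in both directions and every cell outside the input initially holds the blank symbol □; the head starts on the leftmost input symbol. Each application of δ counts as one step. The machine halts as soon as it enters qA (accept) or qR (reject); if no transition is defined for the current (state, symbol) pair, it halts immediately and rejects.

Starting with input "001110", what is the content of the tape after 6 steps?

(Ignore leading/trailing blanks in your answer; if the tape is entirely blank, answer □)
Step 0: [q0]001110 (head at position 0)
Step 1: δ(q0, 0) = (q0, 1, R)  ⊢  1[q0]01110 (head at position 1)
Step 2: δ(q0, 0) = (q0, 1, R)  ⊢  11[q0]1110 (head at position 2)
Step 3: δ(q0, 1) = (q0, 0, R)  ⊢  110[q0]110 (head at position 3)
Step 4: δ(q0, 1) = (q0, 0, R)  ⊢  1100[q0]10 (head at position 4)
Step 5: δ(q0, 1) = (q0, 0, R)  ⊢  11000[q0]0 (head at position 5)
Step 6: δ(q0, 0) = (q0, 1, R)  ⊢  110001[q0]□ (head at position 6)
Tape after 6 steps (ignoring surrounding blanks): 110001

Final answer: Tape: 110001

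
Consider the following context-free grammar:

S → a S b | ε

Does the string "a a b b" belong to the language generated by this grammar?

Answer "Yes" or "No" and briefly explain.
A derivation exists: S ⇒ a S b ⇒ a a S b b ⇒ a a b b (using S → a S b twice, then S → ε).

Final answer: Yes - a valid derivation exists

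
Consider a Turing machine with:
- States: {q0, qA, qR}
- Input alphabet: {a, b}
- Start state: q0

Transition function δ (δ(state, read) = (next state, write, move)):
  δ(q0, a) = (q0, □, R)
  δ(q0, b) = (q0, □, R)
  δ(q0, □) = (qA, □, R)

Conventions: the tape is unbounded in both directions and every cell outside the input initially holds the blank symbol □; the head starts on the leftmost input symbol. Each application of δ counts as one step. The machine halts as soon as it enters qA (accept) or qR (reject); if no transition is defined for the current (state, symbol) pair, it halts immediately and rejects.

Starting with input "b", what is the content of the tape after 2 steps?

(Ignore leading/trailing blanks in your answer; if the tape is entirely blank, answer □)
Step 0: [q0]b (head at position 0)
Step 1: δ(q0, b) = (q0, □, R)  ⊢  □[q0]□ (head at position 1)
Step 2: δ(q0, □) = (qA, □, R)  ⊢  □□[qA]□ (head at position 2)
Tape after 2 steps (ignoring surrounding blanks): □

Final answer: Tape: □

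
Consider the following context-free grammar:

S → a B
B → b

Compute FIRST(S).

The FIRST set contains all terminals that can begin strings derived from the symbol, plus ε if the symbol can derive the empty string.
S has the single production S → a B, whose right-hand side begins with the terminal a. So FIRST(S) = {a}.

Final answer: {a}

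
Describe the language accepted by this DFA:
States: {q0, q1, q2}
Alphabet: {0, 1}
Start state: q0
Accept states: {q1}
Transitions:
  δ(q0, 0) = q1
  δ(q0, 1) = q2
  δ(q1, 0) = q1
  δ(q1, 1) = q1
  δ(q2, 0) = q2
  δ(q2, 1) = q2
Analyzing the DFA structure:
Start state: q0
Accept states: {q1}
Interpreting what each state remembers (checking against the transitions):
  q0: nothing has been read yet
  q1: the first symbol was 0
  q2: the first symbol was 1 (trap state)
  δ(q0, 0): in q0 (nothing has been read yet), after reading 0 we have: the first symbol was 0 → q1
  δ(q0, 1): in q0 (nothing has been read yet), after reading 1 we have: the first symbol was 1 (trap state) → q2
  δ(q1, 0): in q1 (the first symbol was 0), after reading 0 we have: the first symbol was 0 → q1
  δ(q1, 1): in q1 (the first symbol was 0), after reading 1 we have: the first symbol was 0 → q1
  δ(q2, 0): in q2 (the first symbol was 1 (trap state)), after reading 0 we have: the first symbol was 1 (trap state) → q2
  δ(q2, 1): in q2 (the first symbol was 1 (trap state)), after reading 1 we have: the first symbol was 1 (trap state) → q2
A string is accepted iff it ends in {q1}, i.e. the first symbol was 0.
Language: All binary strings starting with 0

Final answer: All binary strings starting with 0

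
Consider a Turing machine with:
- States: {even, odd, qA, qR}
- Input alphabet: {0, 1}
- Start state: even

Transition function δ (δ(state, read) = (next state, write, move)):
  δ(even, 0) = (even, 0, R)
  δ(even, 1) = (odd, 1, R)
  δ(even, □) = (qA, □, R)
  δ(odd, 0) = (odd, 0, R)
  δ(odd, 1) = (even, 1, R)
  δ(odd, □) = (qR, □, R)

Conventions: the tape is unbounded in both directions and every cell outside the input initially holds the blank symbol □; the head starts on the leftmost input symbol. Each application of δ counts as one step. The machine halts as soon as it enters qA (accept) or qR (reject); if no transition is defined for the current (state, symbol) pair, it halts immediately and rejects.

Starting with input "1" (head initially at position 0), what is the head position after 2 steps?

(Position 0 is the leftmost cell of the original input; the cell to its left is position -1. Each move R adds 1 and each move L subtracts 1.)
Step 0: [even]1 (head at position 0)
Step 1: δ(even, 1) = (odd, 1, R)  ⊢  1[odd]□ (head at position 1)
Step 2: δ(odd, □) = (qR, □, R)  ⊢  1□[qR]□ (head at position 2)
Head position after 2 steps: 2

Final answer: Position 2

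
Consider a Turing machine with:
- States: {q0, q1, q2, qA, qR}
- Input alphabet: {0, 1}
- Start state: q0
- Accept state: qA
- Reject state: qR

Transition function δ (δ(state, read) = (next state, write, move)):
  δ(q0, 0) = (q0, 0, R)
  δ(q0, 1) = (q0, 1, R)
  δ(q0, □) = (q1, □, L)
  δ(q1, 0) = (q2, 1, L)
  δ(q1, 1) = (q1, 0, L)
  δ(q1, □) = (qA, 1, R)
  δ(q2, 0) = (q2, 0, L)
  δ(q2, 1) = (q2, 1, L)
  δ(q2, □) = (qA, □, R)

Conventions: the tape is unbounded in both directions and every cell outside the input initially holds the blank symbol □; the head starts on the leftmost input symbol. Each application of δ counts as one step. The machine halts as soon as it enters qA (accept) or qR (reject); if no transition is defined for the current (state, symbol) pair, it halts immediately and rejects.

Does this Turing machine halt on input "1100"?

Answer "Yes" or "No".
Step 0: [q0]1100 (head at position 0)
Step 1: δ(q0, 1) = (q0, 1, R)  ⊢  1[q0]100 (head at position 1)
Step 2: δ(q0, 1) = (q0, 1, R)  ⊢  11[q0]00 (head at position 2)
Step 3: δ(q0, 0) = (q0, 0, R)  ⊢  110[q0]0 (head at position 3)
Step 4: δ(q0, 0) = (q0, 0, R)  ⊢  1100[q0]□ (head at position 4)
Step 5: δ(q0, □) = (q1, □, L)  ⊢  110[q1]0□ (head at position 3)
Step 6: δ(q1, 0) = (q2, 1, L)  ⊢  11[q2]01□ (head at position 2)
Step 7: δ(q2, 0) = (q2, 0, L)  ⊢  1[q2]101□ (head at position 1)
Step 8: δ(q2, 1) = (q2, 1, L)  ⊢  [q2]1101□ (head at position 0)
Step 9: δ(q2, 1) = (q2, 1, L)  ⊢  [q2]□1101□ (head at position -1)
Step 10: δ(q2, □) = (qA, □, R)  ⊢  □[qA]1101□ (head at position 0)
The machine is in qA, so it halts and accepts.
It halts after 10 steps.

Final answer: Yes - halts after 10 steps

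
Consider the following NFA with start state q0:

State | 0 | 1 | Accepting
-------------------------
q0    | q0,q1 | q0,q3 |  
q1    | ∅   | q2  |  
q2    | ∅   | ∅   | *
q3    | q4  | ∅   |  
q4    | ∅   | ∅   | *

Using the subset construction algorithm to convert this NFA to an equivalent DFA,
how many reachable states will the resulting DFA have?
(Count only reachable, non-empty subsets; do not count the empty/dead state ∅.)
Start subset: {q0}
{q0}: on 0 → {q0, q1}, on 1 → {q0, q3}
{q0, q1}: on 0 → {q0, q1}, on 1 → {q0, q2, q3}
{q0, q3}: on 0 → {q0, q1, q4}, on 1 → {q0, q3}
{q0, q2, q3}: on 0 → {q0, q1, q4}, on 1 → {q0, q3}
{q0, q1, q4}: on 0 → {q0, q1}, on 1 → {q0, q2, q3}
Reachable non-empty subsets: {q0}, {q0, q1}, {q0, q3}, {q0, q2, q3}, {q0, q1, q4} — 5 in total.

Final answer: 5 states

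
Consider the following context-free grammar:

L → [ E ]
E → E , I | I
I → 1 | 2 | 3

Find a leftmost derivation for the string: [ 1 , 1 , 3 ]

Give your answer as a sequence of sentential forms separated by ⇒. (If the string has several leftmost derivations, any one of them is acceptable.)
Start with L.
Step 1: the leftmost non-terminal is L; apply L → [ E ]:  [ E ]
Step 2: the leftmost non-terminal is E; apply E → E , I:  [ E , I ]
Step 3: the leftmost non-terminal is E; apply E → E , I:  [ E , I , I ]
Step 4: the leftmost non-terminal is E; apply E → I:  [ I , I , I ]
Step 5: the leftmost non-terminal is I; apply I → 1:  [ 1 , I , I ]
Step 6: the leftmost non-terminal is I; apply I → 1:  [ 1 , 1 , I ]
Step 7: the leftmost non-terminal is I; apply I → 3:  [ 1 , 1 , 3 ]

Final answer: L ⇒ [ E ] ⇒ [ E , I ] ⇒ [ E , I , I ] ⇒ [ I , I , I ] ⇒ [ 1 , I , I ] ⇒ [ 1 , 1 , I ] ⇒ [ 1 , 1 , 3 ]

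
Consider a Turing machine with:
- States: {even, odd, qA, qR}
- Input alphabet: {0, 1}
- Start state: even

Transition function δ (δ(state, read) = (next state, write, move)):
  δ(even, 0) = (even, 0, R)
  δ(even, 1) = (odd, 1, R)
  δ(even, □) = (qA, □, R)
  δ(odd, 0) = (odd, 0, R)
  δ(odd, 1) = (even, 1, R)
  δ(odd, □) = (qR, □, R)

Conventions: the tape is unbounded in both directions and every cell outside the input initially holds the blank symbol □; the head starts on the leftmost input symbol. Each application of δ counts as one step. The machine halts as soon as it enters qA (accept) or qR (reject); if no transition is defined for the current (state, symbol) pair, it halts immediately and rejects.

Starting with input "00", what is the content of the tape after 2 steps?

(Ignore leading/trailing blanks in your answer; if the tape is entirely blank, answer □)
Step 0: [even]00 (head at position 0)
Step 1: δ(even, 0) = (even, 0, R)  ⊢  0[even]0 (head at position 1)
Step 2: δ(even, 0) = (even, 0, R)  ⊢  00[even]□ (head at position 2)
Tape after 2 steps (ignoring surrounding blanks): 00

Final answer: Tape: 00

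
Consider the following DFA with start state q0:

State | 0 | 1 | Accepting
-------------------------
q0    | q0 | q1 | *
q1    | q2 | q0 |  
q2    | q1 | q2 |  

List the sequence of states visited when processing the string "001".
q0 → q0 → q0 → q1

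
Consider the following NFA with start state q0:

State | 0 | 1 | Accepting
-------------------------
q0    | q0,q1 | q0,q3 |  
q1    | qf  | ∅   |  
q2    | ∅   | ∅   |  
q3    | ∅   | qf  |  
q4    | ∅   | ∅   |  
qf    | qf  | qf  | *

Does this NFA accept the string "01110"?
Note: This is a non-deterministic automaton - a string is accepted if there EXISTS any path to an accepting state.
Track the set of states the NFA could be in: start {q0}
Read '0': {q0} → {q0, q1}
Read '1': {q0, q1} → {q0, q3}
Read '1': {q0, q3} → {q0, q3, qf}
Read '1': {q0, q3, qf} → {q0, q3, qf}
Read '0': {q0, q3, qf} → {q0, q1, qf}
Final set {q0, q1, qf} contains accepting state(s) {qf} → accepted.

Final answer: Yes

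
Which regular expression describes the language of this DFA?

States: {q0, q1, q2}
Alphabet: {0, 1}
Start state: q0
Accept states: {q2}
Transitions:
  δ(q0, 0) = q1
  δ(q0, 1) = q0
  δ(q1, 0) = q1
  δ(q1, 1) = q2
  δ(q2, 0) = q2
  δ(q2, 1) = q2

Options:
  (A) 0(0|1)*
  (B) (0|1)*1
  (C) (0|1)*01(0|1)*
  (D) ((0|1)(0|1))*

Testing sample strings against the DFA:
  '10' -> rejected
  '001' -> accepted
  '101' -> accepted
  '01001' -> accepted
Checking each option for a counterexample:
  (A) 0(0|1)*: '0' is rejected by the DFA but matches the regex → eliminated
  (B) (0|1)*1: '1' is rejected by the DFA but matches the regex → eliminated
  (C) (0|1)*01(0|1)*: agrees with the DFA on all strings of length ≤ 4
  (D) ((0|1)(0|1))*: ε is rejected by the DFA but matches the regex → eliminated
Only (C) (0|1)*01(0|1)* is consistent with the DFA.

Final answer: (C) (0|1)*01(0|1)*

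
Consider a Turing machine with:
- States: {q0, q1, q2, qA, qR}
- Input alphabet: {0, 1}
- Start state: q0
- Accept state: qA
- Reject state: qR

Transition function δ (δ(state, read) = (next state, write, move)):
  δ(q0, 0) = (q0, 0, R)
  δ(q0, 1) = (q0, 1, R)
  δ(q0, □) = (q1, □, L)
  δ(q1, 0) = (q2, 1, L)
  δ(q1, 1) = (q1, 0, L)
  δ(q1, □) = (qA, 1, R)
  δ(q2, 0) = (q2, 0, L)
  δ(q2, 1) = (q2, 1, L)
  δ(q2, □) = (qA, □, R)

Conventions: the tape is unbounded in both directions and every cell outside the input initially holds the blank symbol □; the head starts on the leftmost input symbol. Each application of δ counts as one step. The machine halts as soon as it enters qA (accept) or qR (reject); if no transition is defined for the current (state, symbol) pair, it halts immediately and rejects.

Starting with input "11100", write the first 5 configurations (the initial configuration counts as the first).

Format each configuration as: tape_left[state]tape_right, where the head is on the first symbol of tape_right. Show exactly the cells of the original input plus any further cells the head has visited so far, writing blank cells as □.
Step 0: [q0]11100 (head at position 0)
Step 1: δ(q0, 1) = (q0, 1, R)  ⊢  1[q0]1100 (head at position 1)
Step 2: δ(q0, 1) = (q0, 1, R)  ⊢  11[q0]100 (head at position 2)
Step 3: δ(q0, 1) = (q0, 1, R)  ⊢  111[q0]00 (head at position 3)
Step 4: δ(q0, 0) = (q0, 0, R)  ⊢  1110[q0]0 (head at position 4)

Final answer: [q0]11100 ⊢ 1[q0]1100 ⊢ 11[q0]100 ⊢ 111[q0]00 ⊢ 1110[q0]0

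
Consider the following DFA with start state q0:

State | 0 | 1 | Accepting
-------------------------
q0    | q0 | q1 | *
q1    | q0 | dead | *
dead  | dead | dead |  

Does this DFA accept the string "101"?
Start in q0.
Read '1': q0 → q1
Read '0': q1 → q0
Read '1': q0 → q1
Final state q1 is accepting, so the string is accepted.

Final answer: Yes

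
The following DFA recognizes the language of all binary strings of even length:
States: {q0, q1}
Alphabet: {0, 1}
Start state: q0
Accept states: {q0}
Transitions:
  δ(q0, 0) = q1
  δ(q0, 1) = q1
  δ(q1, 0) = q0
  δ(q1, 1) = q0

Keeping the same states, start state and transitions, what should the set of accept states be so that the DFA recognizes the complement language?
The DFA is complete (every state has a transition on every symbol), so the complement
is recognized by the same DFA with accepting and non-accepting states swapped.
Original accept states: {q0}
Complement accept states = All states - Original accept states
= {q0, q1} - {q0}
= {q1}
Complement language: strings of ODD length

Final answer: {q1}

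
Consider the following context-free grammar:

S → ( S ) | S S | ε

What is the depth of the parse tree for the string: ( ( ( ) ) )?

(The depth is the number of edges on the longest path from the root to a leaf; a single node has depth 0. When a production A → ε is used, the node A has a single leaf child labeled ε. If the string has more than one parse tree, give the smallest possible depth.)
The string is 3 nested pairs. The shallowest parse tree applies S → ( S ) 3 times (one node per nested pair, each a child of the previous) and then S → ε in the middle.
S nodes at depths 0..3, ε leaf at depth 4; parentheses leaves are at depths 1..3.
(Using S → S S with an S → ε child anywhere only adds levels, so it cannot give a shallower tree.)
Depth = 4.

Final answer: 4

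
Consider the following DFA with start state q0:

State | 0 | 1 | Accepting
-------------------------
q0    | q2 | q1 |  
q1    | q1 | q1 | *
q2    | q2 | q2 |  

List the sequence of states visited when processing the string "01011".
q0 → q2 → q2 → q2 → q2 → q2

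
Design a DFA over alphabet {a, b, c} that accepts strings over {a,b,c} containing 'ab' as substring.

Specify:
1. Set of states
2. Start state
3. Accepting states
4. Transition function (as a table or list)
One valid DFA (any DFA recognizing the same language is acceptable):
States: {q0, q1, q2}
Start: q0
Accepting: {q2}
Transitions (accepting states marked with *):
State | a | b | c | Accepting
-----------------------------
q0    | q1 | q0 | q0 |  
q1    | q1 | q2 | q0 |  
q2    | q2 | q2 | q2 | *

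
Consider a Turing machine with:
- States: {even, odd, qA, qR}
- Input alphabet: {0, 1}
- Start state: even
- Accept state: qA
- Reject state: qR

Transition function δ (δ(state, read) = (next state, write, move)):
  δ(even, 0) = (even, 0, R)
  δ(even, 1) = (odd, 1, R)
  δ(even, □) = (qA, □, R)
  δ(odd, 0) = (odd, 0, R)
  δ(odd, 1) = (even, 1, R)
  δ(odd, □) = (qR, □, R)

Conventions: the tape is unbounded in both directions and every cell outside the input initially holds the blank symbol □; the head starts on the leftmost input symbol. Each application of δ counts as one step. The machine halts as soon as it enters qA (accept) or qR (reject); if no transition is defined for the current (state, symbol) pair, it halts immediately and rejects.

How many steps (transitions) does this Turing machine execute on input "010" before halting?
Step 0: [even]010 (head at position 0)
Step 1: δ(even, 0) = (even, 0, R)  ⊢  0[even]10 (head at position 1)
Step 2: δ(even, 1) = (odd, 1, R)  ⊢  01[odd]0 (head at position 2)
Step 3: δ(odd, 0) = (odd, 0, R)  ⊢  010[odd]□ (head at position 3)
Step 4: δ(odd, □) = (qR, □, R)  ⊢  010□[qR]□ (head at position 4)
The machine is in qR, so it halts and rejects.
Number of transitions executed: 4.

Final answer: 4 steps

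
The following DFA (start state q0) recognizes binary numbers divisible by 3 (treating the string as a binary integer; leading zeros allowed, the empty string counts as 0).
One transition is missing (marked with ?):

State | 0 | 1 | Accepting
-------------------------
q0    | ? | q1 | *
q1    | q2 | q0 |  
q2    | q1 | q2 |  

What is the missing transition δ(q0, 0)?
q0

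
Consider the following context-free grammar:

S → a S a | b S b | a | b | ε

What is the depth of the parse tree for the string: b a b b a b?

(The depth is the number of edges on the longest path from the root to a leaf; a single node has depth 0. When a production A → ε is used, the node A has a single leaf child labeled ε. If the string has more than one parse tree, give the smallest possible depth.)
The string has even length 6, so its (unique) parse tree peels off matching outer symbols: S → b S b, S → a S a, S → b S b, and finally S → ε for the empty middle.
The S nodes are at depths 0..3; the ε leaf under the innermost S is at depth 4 (terminal leaves are at depths 1..3).
Depth = 4.

Final answer: 4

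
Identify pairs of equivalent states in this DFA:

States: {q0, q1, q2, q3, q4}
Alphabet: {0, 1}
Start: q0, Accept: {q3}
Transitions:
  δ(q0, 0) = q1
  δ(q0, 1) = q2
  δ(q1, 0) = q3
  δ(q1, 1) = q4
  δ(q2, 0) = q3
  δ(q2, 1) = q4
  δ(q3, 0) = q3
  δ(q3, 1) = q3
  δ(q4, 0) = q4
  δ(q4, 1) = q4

Using the table-filling algorithm:
Round 0 – mark pairs where exactly one state is accepting: (q0,q3), (q1,q3), (q2,q3), (q3,q4)
Round 1 – newly marked: (q0,q1) [on 0: q1 vs q3, already marked]; (q0,q2) [on 0: q1 vs q3, already marked]; (q1,q4) [on 0: q3 vs q4, already marked]; (q2,q4) [on 0: q3 vs q4, already marked]
Round 2 – newly marked: (q0,q4) [on 0: q1 vs q4, already marked]
No further pairs can be marked.
(q1, q2) unmarked: δ(q1,0)=q3, δ(q2,0)=q3; δ(q1,1)=q4, δ(q2,1)=q4 → equivalent
Equivalent pairs: (q1, q2)

Final answer: Equivalent pairs: (q1, q2)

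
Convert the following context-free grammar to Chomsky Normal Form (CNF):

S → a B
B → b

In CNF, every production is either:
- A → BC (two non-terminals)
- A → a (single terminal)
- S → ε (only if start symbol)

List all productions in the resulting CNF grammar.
The grammar has no ε-productions or unit productions to eliminate.
S → a B has terminal a in a right-hand side of length ≥ 2: introduce T_a → a and use T_a in place of a.
B → b is already in CNF (single terminal) – keep it.
S → a B becomes S → T_a B.
Resulting CNF grammar (3 productions): T_a → a; B → b; S → T_a B

Final answer: T_a → a; B → b; S → T_a B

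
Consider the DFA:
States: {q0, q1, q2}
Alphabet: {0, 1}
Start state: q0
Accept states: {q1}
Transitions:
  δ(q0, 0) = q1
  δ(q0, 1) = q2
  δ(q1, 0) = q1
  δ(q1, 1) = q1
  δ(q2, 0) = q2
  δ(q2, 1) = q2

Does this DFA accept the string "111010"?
Processing string "111010":
  q0 --1--> q2
  q2 --1--> q2
  q2 --1--> q2
  q2 --0--> q2
  q2 --1--> q2
  q2 --0--> q2
Final state: q2
Accept states: {q1}
q2 is not an accept state, so the string is rejected.

Final answer: No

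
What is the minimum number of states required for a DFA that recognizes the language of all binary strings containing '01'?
Language: binary strings containing '01'
Lower bound (Myhill–Nerode): the prefixes ε, 0, 01 are pairwise distinguishable:
  ε vs 01: suffix ε distinguishes them (ε is rejected, 01 is accepted)
  0 vs 01: suffix ε distinguishes them (0 is rejected, 01 is accepted)
  ε vs 0: suffix 1 distinguishes them (ε·1 = 1 is rejected, 0·1 = 01 is accepted)
So any DFA needs at least 3 states.
Upper bound: a DFA with 3 states exists (one state per class above: 'no progress', 'last symbol 0', and 'seen 01' (accepting sink)).
Minimum states: 3

Final answer: 3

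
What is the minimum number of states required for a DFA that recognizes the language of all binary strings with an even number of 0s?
Language: binary strings with an even number of 0s
Lower bound (Myhill–Nerode): the prefixes ε, 0 are pairwise distinguishable:
  ε vs 0: suffix ε distinguishes them (ε has zero 0s (accepted), 0 has one 0 (rejected))
So any DFA needs at least 2 states.
Upper bound: a DFA with 2 states exists (one state per class above).
Minimum states: 2

Final answer: 2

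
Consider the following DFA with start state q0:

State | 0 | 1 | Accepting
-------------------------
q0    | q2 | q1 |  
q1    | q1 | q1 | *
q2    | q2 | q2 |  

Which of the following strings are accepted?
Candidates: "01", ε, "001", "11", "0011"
"01": q0 → q2 → q2; q2 is not accepting → rejected
ε: q0; q0 is not accepting → rejected
"001": q0 → q2 → q2 → q2; q2 is not accepting → rejected
"11": q0 → q1 → q1; q1 is accepting → accepted
"0011": q0 → q2 → q2 → q2 → q2; q2 is not accepting → rejected

Final answer: "11"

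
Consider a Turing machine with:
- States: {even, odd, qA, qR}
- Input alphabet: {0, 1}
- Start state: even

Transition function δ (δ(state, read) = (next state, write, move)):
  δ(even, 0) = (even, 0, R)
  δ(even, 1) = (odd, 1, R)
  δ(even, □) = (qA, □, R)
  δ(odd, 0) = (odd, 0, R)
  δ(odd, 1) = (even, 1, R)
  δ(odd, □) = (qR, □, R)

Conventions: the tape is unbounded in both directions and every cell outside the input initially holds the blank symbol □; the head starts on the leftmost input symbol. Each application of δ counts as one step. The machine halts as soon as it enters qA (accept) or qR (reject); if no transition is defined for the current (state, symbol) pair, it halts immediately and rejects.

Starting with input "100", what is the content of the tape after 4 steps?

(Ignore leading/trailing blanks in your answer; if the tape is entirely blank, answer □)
Step 0: [even]100 (head at position 0)
Step 1: δ(even, 1) = (odd, 1, R)  ⊢  1[odd]00 (head at position 1)
Step 2: δ(odd, 0) = (odd, 0, R)  ⊢  10[odd]0 (head at position 2)
Step 3: δ(odd, 0) = (odd, 0, R)  ⊢  100[odd]□ (head at position 3)
Step 4: δ(odd, □) = (qR, □, R)  ⊢  100□[qR]□ (head at position 4)
Tape after 4 steps (ignoring surrounding blanks): 100

Final answer: Tape: 100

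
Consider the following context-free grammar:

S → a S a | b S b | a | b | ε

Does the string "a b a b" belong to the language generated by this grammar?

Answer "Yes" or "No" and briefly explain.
Every production places the same symbol at both ends (or yields a single symbol / ε), so every derived string is a palindrome. a b a b reversed is b a b a ≠ a b a b, so it is not a palindrome and cannot be derived (already the first step fails: the string starts with a but ends with b, so neither S → a S a nor S → b S b fits).

Final answer: No - no valid derivation exists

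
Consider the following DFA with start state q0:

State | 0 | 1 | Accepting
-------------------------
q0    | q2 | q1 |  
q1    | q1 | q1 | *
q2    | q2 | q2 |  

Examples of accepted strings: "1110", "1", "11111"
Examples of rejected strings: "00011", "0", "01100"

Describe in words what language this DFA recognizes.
non-empty binary strings starting with 1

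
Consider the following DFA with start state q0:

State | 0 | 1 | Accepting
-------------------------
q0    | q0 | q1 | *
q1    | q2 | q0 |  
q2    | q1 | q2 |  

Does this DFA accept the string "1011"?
Start in q0.
Read '1': q0 → q1
Read '0': q1 → q2
Read '1': q2 → q2
Read '1': q2 → q2
Final state q2 is not accepting, so the string is rejected.

Final answer: No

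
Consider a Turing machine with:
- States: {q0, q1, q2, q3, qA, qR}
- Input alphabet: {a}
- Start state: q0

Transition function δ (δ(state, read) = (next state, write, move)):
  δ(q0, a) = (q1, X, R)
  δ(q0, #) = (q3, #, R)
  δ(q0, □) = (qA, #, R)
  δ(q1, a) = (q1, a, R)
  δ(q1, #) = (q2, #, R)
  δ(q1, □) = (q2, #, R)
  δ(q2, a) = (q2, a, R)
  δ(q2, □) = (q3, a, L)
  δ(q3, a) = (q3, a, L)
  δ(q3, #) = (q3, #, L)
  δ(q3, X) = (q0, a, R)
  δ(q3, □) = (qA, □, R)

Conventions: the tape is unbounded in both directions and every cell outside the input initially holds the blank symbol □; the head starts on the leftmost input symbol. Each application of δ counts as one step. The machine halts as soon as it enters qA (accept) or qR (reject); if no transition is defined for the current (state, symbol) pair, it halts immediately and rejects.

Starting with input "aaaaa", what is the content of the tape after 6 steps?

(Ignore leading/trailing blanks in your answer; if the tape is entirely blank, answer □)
Step 0: [q0]aaaaa (head at position 0)
Step 1: δ(q0, a) = (q1, X, R)  ⊢  X[q1]aaaa (head at position 1)
Step 2: δ(q1, a) = (q1, a, R)  ⊢  Xa[q1]aaa (head at position 2)
Step 3: δ(q1, a) = (q1, a, R)  ⊢  Xaa[q1]aa (head at position 3)
Step 4: δ(q1, a) = (q1, a, R)  ⊢  Xaaa[q1]a (head at position 4)
Step 5: δ(q1, a) = (q1, a, R)  ⊢  Xaaaa[q1]□ (head at position 5)
Step 6: δ(q1, □) = (q2, #, R)  ⊢  Xaaaa#[q2]□ (head at position 6)
Tape after 6 steps (ignoring surrounding blanks): Xaaaa#

Final answer: Tape: Xaaaa#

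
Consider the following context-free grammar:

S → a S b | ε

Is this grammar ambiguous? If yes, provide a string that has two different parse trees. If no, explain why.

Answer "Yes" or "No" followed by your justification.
At every step exactly one production applies: if the remaining string to generate is non-empty it starts with a and ends with b, forcing S → a S b; if it is empty, S → ε is forced. Hence each string a^n b^n has exactly one derivation (S → a S b applied n times, then S → ε) and one parse tree.

Final answer: No - the grammar is unambiguous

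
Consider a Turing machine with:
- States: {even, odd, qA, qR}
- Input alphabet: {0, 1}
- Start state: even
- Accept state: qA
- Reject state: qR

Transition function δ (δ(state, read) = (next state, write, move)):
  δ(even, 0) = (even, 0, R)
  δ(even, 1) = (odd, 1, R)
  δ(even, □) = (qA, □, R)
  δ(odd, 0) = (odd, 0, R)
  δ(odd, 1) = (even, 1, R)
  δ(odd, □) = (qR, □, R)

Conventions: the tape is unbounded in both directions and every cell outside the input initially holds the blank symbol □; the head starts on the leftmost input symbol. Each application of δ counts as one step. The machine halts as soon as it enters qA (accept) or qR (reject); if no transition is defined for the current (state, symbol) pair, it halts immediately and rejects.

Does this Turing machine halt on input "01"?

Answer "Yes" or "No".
Step 0: [even]01 (head at position 0)
Step 1: δ(even, 0) = (even, 0, R)  ⊢  0[even]1 (head at position 1)
Step 2: δ(even, 1) = (odd, 1, R)  ⊢  01[odd]□ (head at position 2)
Step 3: δ(odd, □) = (qR, □, R)  ⊢  01□[qR]□ (head at position 3)
The machine is in qR, so it halts and rejects.
It halts after 3 steps.

Final answer: Yes - halts after 3 steps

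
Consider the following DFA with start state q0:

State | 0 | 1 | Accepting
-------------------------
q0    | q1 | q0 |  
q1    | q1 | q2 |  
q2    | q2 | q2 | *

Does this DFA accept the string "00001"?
Start in q0.
Read '0': q0 → q1
Read '0': q1 → q1
Read '0': q1 → q1
Read '0': q1 → q1
Read '1': q1 → q2
Final state q2 is accepting, so the string is accepted.

Final answer: Yes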